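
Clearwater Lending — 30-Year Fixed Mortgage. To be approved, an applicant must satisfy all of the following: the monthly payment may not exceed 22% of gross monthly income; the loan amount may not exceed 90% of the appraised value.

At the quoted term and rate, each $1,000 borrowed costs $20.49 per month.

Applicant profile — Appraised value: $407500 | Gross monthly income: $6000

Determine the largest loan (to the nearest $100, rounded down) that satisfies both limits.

Payment cap: 22% × $6,000 = $1,320/month.
At $20.49 per $1,000, that supports 1,320/20.49 × 1,000 ≈ $64,421 → $64,400.
LTV cap: 90% × $407,500 = $366,750 → $366,700.
Binding constraint: payment-to-income.

$64,400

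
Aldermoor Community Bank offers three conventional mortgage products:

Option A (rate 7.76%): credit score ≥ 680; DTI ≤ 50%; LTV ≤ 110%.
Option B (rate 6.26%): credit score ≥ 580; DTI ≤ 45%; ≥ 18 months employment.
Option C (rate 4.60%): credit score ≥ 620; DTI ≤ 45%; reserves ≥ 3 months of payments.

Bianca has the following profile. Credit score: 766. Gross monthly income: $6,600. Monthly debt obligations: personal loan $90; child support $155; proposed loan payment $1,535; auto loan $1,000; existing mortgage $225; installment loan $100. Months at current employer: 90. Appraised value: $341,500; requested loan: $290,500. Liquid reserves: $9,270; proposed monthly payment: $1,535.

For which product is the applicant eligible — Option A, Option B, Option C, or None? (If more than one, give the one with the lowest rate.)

Total debts = (90 + 155 + 1,535 + 1,000 + 225 + 100) = 3,105; DTI = 3,105/6,600 = 47%.
LTV = 290,500/341,500 = 85.1%.
Reserves = 9,270/1,535 = 6.0 months.
Option A: score 766 ≥ 680; DTI 47% ≤ 50%; LTV 85.1% ≤ 110% → qualifies.
Option B: score 766 ≥ 580; DTI 47% > 45%; employment 90 ≥ 18 mo → does not qualify.
Option C: score 766 ≥ 620; DTI 47% > 45%; reserves 6.0 ≥ 3 mo → does not qualify.

Option A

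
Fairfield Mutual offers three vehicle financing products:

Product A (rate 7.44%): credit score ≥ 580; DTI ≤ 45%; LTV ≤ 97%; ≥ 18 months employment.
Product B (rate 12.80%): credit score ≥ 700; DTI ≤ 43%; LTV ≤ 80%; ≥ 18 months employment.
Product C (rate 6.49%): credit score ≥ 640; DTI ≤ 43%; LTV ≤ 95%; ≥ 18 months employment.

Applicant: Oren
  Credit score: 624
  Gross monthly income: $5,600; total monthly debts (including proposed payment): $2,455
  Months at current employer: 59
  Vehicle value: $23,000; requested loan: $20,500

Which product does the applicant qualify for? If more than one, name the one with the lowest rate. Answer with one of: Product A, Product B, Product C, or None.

Product A

DTI = 2,455/5,600 = 43.8%.
LTV = 20,500/23,000 = 89.1%.
Product A: score 624 ≥ 580; DTI 43.8% ≤ 45%; LTV 89.1% ≤ 97%; employment 59 ≥ 18 mo → qualifies.
Product B: score 624 < 700; DTI 43.8% > 43%; LTV 89.1% > 80%; employment 59 ≥ 18 mo → does not qualify.
Product C: score 624 < 640; DTI 43.8% > 43%; LTV 89.1% ≤ 95%; employment 59 ≥ 18 mo → does not qualify.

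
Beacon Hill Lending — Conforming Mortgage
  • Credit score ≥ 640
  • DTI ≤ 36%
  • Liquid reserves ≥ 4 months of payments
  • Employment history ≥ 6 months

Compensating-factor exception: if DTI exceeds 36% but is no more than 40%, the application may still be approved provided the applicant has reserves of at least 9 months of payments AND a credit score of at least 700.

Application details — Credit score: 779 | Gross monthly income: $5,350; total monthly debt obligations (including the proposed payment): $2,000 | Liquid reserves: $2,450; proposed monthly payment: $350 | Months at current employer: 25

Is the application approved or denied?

Denied

Credit score 779 ≥ 640 (meets base)
DTI: 2,000 ÷ 5,350 = 37.4%, over the 36% base limit.
Reserves: 2,450 ÷ 350 = 7.0 months (meets 4-month minimum)
Employment 25 ≥ 6 months
DTI 37.4% is within the 36%–40% exception band; checking compensating factors.
Reserves 7.0 < 9 months; credit score 779 ≥ 700.
Override conditions not both satisfied; exception does not apply.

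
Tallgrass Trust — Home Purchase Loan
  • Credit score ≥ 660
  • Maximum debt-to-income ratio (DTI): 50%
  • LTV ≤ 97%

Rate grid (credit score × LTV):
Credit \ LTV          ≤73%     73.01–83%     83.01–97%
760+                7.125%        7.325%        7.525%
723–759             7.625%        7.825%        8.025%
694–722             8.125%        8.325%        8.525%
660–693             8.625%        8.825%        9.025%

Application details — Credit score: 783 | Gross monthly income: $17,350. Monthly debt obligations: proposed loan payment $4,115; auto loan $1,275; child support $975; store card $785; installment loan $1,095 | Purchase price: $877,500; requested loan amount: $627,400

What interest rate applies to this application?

7.125%

Credit score 783 ≥ 660; Total monthly debts = (4,115 + 1,275 + 975 + 785 + 1,095) = 8,245. DTI = 8,245/17,350 = 47.5% ≤ 50%
Loan-to-value = 627,400/877,500 = 71.5% — pass (97% max)
Score 783 is in the 760+ band; LTV 71.5% is in the ≤73% band → 7.125%.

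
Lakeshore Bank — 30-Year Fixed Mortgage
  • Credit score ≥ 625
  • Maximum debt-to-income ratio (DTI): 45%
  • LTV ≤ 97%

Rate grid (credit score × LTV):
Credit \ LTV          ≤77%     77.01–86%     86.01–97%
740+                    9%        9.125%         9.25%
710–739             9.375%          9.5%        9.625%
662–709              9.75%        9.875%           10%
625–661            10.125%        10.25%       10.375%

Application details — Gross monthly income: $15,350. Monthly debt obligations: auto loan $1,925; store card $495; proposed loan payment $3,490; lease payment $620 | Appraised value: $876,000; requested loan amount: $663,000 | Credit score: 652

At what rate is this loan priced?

10.125%

Credit score 652 ≥ 625; Total monthly debts = (1,925 + 495 + 3,490 + 620) = 6,530. Debt-to-income = 6,530/15,350 = 42.5% — meets 45% limit
LTV = 663,000/876,000 = 75.7% ≤ 97%
Score 652 is in the 625–661 band; LTV 75.7% is in the ≤77% band → 10.125%.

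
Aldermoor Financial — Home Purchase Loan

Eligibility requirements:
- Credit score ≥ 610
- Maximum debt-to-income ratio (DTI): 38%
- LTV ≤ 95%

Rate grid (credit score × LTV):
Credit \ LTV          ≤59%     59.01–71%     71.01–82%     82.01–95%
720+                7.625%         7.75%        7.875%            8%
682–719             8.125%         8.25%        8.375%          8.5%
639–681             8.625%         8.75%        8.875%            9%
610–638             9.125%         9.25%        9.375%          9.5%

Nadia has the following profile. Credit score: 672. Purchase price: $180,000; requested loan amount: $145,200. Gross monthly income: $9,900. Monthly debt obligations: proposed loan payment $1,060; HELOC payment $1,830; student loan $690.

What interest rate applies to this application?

Credit score 672 ≥ 610; Total monthly debts = (1,060 + 1,830 + 690) = 3,580. DTI: 3,580 ÷ 9,900 = 36.2%, within the 38% cap
Loan-to-value = 145,200/180,000 = 80.7% — pass (95% max)
Credit 672 → row 639–681; LTV 80.7% → column 71.01–82%. Grid cell → 8.875%.

8.875%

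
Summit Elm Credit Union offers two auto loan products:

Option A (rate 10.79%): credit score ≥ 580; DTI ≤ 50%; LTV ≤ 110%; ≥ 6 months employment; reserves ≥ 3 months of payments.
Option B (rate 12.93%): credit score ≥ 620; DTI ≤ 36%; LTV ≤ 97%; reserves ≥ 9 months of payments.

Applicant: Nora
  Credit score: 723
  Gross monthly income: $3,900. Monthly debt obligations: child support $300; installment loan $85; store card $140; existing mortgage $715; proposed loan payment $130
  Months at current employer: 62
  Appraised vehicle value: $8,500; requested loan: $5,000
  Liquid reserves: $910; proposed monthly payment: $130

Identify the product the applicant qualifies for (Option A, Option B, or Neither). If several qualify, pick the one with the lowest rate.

Option A

Total debts = (300 + 85 + 140 + 715 + 130) = 1,370; DTI = 1,370/3,900 = 35.1%.
LTV = 5,000/8,500 = 58.8%.
Reserves = 910/130 = 7.0 months.
Option A: score 723 ≥ 580; DTI 35.1% ≤ 50%; LTV 58.8% ≤ 110%; employment 62 ≥ 6 mo; reserves 7.0 ≥ 3 mo → qualifies.
Option B: score 723 ≥ 620; DTI 35.1% ≤ 36%; LTV 58.8% ≤ 97%; reserves 7.0 < 9 mo → does not qualify.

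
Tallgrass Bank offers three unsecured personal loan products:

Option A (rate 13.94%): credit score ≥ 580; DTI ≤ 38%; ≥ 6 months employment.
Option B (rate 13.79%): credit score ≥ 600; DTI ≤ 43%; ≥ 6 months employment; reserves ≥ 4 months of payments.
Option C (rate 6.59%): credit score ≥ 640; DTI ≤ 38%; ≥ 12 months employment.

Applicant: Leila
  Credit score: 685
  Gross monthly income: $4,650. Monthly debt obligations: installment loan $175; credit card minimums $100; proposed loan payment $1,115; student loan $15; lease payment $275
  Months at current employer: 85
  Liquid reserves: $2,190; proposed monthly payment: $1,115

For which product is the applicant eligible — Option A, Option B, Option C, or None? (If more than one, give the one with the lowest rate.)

Option C

Total debts = (175 + 100 + 1,115 + 15 + 275) = 1,680; DTI = 1,680/4,650 = 36.1%.
Reserves = 2,190/1,115 = 2.0 months.
Option A: score 685 ≥ 580; DTI 36.1% ≤ 38%; employment 85 ≥ 6 mo → qualifies.
Option B: score 685 ≥ 600; DTI 36.1% ≤ 43%; employment 85 ≥ 6 mo; reserves 2.0 < 4 mo → does not qualify.
Option C: score 685 ≥ 640; DTI 36.1% ≤ 38%; employment 85 ≥ 12 mo → qualifies.
Qualifying: Option A, Option C. Lowest rate is 6.59% → Option C.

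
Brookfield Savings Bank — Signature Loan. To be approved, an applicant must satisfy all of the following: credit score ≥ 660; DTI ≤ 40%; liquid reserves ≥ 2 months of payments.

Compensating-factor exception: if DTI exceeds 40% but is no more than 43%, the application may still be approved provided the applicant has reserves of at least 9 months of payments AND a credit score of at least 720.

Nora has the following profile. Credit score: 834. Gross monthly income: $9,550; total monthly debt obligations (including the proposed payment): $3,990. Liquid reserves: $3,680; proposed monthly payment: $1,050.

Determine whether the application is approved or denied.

Denied

Credit score 834 ≥ 660 (meets base)
DTI: 3,990 ÷ 9,550 = 41.8%, over the 40% base limit.
Liquid reserves cover 3,680/1,050 = 3.5 months — ≥ 2 required
41.8% falls in the override range (40%–43%), so the compensating-factor test applies.
Override check — reserves: 3.5 mo (short of 9); score: 834 (ok).
Override conditions not both satisfied; exception does not apply.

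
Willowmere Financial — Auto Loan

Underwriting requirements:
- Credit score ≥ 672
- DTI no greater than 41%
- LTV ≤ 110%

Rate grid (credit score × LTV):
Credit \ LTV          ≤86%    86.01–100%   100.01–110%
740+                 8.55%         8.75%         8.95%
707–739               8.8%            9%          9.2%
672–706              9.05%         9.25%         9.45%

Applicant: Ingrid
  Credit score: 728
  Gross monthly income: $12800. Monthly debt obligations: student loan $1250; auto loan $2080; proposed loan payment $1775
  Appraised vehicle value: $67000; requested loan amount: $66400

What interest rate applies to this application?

9%

Credit score 728 ≥ 672; Total monthly debts = (1,250 + 2,080 + 1,775) = 5,105. DTI: 5,105 ÷ 12,800 = 39.9%, within the 41% cap
Loan-to-value = 66,400/67,000 = 99.1% — pass (110% max)
Credit 728 → row 707–739; LTV 99.1% → column 86.01–100%. Grid cell → 9%.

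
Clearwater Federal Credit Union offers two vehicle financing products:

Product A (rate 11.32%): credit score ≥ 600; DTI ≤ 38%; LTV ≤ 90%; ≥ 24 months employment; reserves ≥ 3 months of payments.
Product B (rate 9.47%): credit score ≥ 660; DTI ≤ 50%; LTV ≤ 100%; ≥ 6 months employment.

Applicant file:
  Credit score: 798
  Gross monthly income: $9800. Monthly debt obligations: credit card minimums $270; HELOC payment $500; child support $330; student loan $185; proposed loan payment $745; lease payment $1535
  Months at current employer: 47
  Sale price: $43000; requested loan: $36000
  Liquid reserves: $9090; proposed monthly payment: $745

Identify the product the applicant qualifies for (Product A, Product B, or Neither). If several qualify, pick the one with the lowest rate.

Product B

Total debts = (270 + 500 + 330 + 185 + 745 + 1,535) = 3,565; DTI = 3,565/9,800 = 36.4%.
LTV = 36,000/43,000 = 83.7%.
Reserves = 9,090/745 = 12.2 months.
Product A: score 798 ≥ 600; DTI 36.4% ≤ 38%; LTV 83.7% ≤ 90%; employment 47 ≥ 24 mo; reserves 12.2 ≥ 3 mo → qualifies.
Product B: score 798 ≥ 660; DTI 36.4% ≤ 50%; LTV 83.7% ≤ 100%; employment 47 ≥ 6 mo → qualifies.
Qualifying: Product A, Product B. Lowest rate is 9.47% → Product B.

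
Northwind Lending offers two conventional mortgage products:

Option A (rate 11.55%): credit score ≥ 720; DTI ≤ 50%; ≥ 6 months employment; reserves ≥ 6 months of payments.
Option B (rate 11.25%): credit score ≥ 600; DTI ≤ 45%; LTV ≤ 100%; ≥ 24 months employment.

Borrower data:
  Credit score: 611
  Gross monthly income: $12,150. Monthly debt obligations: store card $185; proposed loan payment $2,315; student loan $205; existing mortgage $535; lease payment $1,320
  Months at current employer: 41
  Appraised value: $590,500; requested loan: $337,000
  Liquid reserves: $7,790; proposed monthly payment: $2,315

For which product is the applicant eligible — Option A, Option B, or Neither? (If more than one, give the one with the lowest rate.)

Total debts = (185 + 2,315 + 205 + 535 + 1,320) = 4,560; DTI = 4,560/12,150 = 37.5%.
LTV = 337,000/590,500 = 57.1%.
Reserves = 7,790/2,315 = 3.4 months.
Option A: score 611 < 720; DTI 37.5% ≤ 50%; employment 41 ≥ 6 mo; reserves 3.4 < 6 mo → does not qualify.
Option B: score 611 ≥ 600; DTI 37.5% ≤ 45%; LTV 57.1% ≤ 100%; employment 41 ≥ 24 mo → qualifies.

Option B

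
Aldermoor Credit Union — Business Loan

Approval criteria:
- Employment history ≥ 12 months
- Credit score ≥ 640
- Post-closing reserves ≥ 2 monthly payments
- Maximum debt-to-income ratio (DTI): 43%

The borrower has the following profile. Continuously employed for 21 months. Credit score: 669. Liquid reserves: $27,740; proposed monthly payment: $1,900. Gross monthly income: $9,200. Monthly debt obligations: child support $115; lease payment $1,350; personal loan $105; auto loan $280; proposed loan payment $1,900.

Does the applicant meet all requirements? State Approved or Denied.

Employment 21 ≥ 12 months
Credit score 669 ≥ 640 (meets)
Liquid reserves cover 27,740/1,900 = 14.6 months — ≥ 2 required
Total monthly debts = (115 + 1,350 + 105 + 280 + 1,900) = 3,750. DTI = 3,750/9,200 = 40.8% ≤ 43%
All criteria satisfied.

Approved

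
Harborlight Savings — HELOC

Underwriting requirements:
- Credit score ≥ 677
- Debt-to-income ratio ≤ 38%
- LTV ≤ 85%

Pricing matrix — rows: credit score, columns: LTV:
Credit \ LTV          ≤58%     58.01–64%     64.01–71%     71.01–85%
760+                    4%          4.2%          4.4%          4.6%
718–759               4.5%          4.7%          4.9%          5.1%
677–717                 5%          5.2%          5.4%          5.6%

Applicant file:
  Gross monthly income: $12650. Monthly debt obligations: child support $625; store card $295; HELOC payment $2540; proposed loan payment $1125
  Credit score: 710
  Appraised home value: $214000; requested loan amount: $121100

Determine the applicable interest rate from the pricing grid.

5%

Credit score 710 ≥ 677; Total monthly debts = (625 + 295 + 2,540 + 1,125) = 4,585. Debt-to-income = 4,585/12,650 = 36.2% — meets 38% limit
Loan-to-value = 121,100/214,000 = 56.6% — pass (85% max)
Row: 710 falls in 677–717. Column: 56.6% falls in ≤58%. Rate = 5%.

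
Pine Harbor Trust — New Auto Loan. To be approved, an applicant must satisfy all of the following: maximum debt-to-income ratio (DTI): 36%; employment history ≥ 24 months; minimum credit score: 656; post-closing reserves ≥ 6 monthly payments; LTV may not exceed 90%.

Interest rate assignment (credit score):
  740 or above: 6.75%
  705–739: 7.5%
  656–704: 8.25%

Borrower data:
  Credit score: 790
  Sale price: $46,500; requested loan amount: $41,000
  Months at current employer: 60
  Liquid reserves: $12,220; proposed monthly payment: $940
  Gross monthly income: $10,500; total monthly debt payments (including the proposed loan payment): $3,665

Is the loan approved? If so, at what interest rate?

Approved at 6.75%

Credit score 790 ≥ 656 (meets minimum)
LTV = 41,000/46,500 = 88.2% ≤ 90%
Reserves = 12,220/940 = 13.0 months ≥ 6
Employment 60 ≥ 24 months
Debt-to-income = 3,665/10,500 = 34.9% — meets 36% limit
All requirements met. Score 790 falls in the 740 or above tier → 6.75%.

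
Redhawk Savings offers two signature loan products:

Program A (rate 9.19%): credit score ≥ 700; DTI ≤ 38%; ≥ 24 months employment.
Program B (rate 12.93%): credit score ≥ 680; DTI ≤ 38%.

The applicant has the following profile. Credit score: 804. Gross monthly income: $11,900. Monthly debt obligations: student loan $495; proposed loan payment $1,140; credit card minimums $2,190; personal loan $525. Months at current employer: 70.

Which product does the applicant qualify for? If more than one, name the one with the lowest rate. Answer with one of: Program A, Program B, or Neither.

Program A

Total debts = (495 + 1,140 + 2,190 + 525) = 4,350; DTI = 4,350/11,900 = 36.6%.
Program A: score 804 ≥ 700; DTI 36.6% ≤ 38%; employment 70 ≥ 24 mo → qualifies.
Program B: score 804 ≥ 680; DTI 36.6% ≤ 38% → qualifies.
Qualifying: Program A, Program B. Lowest rate is 9.19% → Program A.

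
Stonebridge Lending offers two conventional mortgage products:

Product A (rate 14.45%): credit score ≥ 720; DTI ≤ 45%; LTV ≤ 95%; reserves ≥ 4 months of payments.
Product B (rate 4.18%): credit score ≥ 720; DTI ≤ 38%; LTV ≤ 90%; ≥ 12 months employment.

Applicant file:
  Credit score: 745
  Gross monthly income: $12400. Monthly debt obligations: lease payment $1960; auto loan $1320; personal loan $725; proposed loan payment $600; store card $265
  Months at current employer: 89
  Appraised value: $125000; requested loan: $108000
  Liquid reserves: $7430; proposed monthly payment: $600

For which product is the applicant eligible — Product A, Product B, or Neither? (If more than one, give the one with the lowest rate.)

Total debts = (1,960 + 1,320 + 725 + 600 + 265) = 4,870; DTI = 4,870/12,400 = 39.3%.
LTV = 108,000/125,000 = 86.4%.
Reserves = 7,430/600 = 12.4 months.
Product A: score 745 ≥ 720; DTI 39.3% ≤ 45%; LTV 86.4% ≤ 95%; reserves 12.4 ≥ 4 mo → qualifies.
Product B: score 745 ≥ 720; DTI 39.3% > 38%; LTV 86.4% ≤ 90%; employment 89 ≥ 12 mo → does not qualify.

Product A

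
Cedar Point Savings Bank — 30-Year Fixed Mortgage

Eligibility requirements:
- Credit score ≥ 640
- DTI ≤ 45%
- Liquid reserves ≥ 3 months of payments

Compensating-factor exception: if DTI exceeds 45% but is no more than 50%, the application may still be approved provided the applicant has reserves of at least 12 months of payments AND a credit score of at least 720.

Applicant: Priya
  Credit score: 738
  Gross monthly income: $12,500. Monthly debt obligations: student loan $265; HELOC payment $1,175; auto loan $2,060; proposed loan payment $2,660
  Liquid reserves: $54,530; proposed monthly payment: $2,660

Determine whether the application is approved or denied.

Approved

Credit score 738 ≥ 640 (meets base)
Total debts = (265 + 1,175 + 2,060 + 2,660) = 6,160. DTI = 6,160/12,500 = 49.3% > 45% — standard DTI limit exceeded.
Liquid reserves cover 54,530/2,660 = 20.5 months — ≥ 3 required
49.3% falls in the override range (45%–50%), so the compensating-factor test applies.
Override check — reserves: 20.5 mo (ok); score: 738 (ok).
Both override conditions satisfied; DTI exception granted.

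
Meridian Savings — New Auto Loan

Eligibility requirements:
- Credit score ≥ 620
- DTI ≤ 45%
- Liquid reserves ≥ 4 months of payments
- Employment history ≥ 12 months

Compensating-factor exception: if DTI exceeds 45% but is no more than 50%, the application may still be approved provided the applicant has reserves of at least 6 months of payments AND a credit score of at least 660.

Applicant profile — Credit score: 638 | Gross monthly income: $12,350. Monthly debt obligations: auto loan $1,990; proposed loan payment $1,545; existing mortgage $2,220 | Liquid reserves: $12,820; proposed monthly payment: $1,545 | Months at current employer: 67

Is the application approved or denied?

Credit score 638 ≥ 620 (meets base)
Total debts = (1,990 + 1,545 + 2,220) = 5,755. DTI = 5,755/12,350 = 46.6% > 45% — standard DTI limit exceeded.
Liquid reserves cover 12,820/1,545 = 8.3 months — ≥ 4 required
Employment 67 ≥ 12 months
DTI 46.6% is within the 45%–50% exception band; checking compensating factors.
Override check — reserves: 8.3 mo (ok); score: 638 (below 660).
Override conditions not both satisfied; exception does not apply.

Denied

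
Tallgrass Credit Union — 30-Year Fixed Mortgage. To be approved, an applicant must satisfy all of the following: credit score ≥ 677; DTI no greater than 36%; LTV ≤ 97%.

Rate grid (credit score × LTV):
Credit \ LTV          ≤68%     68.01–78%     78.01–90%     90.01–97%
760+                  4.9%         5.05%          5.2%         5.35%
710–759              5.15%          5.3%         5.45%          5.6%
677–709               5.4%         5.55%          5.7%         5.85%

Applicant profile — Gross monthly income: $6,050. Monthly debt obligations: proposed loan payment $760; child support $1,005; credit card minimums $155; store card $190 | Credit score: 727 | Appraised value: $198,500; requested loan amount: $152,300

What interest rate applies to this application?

Credit score 727 ≥ 677; Total monthly debts = (760 + 1,005 + 155 + 190) = 2,110. DTI = 2,110/6,050 = 34.9% ≤ 36%
Loan-to-value = 152,300/198,500 = 76.7% — pass (97% max)
Score 727 is in the 710–759 band; LTV 76.7% is in the 68.01–78% band → 5.3%.

5.3%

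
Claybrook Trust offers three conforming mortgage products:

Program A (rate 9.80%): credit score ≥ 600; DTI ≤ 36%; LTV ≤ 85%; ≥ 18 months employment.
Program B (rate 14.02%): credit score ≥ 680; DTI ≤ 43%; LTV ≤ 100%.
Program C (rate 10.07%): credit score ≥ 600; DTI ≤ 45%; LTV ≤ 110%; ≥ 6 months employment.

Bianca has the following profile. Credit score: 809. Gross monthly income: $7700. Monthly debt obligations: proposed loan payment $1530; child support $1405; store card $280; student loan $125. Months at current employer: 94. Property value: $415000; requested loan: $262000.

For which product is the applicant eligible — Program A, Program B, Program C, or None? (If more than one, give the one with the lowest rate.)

Program C

Total debts = (1,530 + 1,405 + 280 + 125) = 3,340; DTI = 3,340/7,700 = 43.4%.
LTV = 262,000/415,000 = 63.1%.
Program A: score 809 ≥ 600; DTI 43.4% > 36%; LTV 63.1% ≤ 85%; employment 94 ≥ 18 mo → does not qualify.
Program B: score 809 ≥ 680; DTI 43.4% > 43%; LTV 63.1% ≤ 100% → does not qualify.
Program C: score 809 ≥ 600; DTI 43.4% ≤ 45%; LTV 63.1% ≤ 110%; employment 94 ≥ 6 mo → qualifies.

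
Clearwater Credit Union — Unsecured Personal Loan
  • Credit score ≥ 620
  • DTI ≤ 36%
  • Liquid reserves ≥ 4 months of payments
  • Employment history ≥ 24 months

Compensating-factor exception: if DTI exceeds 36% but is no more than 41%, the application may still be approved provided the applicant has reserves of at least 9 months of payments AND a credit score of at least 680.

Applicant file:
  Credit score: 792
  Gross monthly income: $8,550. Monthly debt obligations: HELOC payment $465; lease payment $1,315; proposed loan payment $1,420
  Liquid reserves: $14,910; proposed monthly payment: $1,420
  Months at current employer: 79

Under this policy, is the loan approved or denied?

Credit score 792 ≥ 620 (meets base)
Total debts = (465 + 1,315 + 1,420) = 3,200. DTI = 3,200/8,550 = 37.4% > 36% — standard DTI limit exceeded.
Liquid reserves cover 14,910/1,420 = 10.5 months — ≥ 4 required
Employment 79 ≥ 24 months
37.4% falls in the override range (36%–41%), so the compensating-factor test applies.
Override check — reserves: 10.5 mo (ok); score: 792 (ok).
Both override conditions satisfied; DTI exception granted.

Approved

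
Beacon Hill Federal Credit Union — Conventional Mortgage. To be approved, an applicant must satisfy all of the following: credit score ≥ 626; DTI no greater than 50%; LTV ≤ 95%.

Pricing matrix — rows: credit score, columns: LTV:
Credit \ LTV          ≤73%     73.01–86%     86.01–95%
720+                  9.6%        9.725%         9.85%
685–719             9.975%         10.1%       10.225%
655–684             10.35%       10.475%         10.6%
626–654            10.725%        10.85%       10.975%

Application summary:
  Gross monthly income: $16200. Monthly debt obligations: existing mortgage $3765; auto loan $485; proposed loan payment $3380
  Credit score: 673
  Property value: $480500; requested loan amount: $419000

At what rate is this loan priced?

10.6%

Credit score 673 ≥ 626; Total monthly debts = (3,765 + 485 + 3,380) = 7,630. DTI = 7,630/16,200 = 47.1% ≤ 50%
LTV = 419,000/480,500 = 87.2% ≤ 95%
Row: 673 falls in 655–684. Column: 87.2% falls in 86.01–95%. Rate = 10.6%.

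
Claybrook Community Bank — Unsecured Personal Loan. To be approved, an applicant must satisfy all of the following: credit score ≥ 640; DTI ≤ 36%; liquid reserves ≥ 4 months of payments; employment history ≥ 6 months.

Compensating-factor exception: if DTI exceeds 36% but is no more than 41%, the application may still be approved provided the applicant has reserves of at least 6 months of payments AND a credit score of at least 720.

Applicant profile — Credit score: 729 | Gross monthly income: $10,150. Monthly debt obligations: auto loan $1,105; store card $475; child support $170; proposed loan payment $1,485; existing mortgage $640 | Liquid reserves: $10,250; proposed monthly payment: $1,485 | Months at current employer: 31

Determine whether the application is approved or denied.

Credit score 729 ≥ 640 (meets base)
Total debts = (1,105 + 475 + 170 + 1,485 + 640) = 3,875. DTI = 3,875/10,150 = 38.2% > 36% — standard DTI limit exceeded.
Reserves = 10,250/1,485 = 6.9 months ≥ 4
Employment 31 ≥ 6 months
DTI 38.2% is within the 36%–41% exception band; checking compensating factors.
Override check — reserves: 6.9 mo (ok); score: 729 (ok).
Both override conditions satisfied; DTI exception granted.

Approved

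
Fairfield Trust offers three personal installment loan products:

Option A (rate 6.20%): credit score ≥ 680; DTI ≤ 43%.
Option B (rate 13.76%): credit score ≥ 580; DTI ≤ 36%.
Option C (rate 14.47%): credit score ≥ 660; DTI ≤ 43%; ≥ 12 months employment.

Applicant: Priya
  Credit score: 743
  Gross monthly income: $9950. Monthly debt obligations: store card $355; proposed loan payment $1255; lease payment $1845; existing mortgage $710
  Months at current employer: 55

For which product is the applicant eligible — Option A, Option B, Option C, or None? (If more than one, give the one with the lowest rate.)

Total debts = (355 + 1,255 + 1,845 + 710) = 4,165; DTI = 4,165/9,950 = 41.9%.
Option A: score 743 ≥ 680; DTI 41.9% ≤ 43% → qualifies.
Option B: score 743 ≥ 580; DTI 41.9% > 36% → does not qualify.
Option C: score 743 ≥ 660; DTI 41.9% ≤ 43%; employment 55 ≥ 12 mo → qualifies.
Qualifying: Option A, Option C. Lowest rate is 6.20% → Option A.

Option A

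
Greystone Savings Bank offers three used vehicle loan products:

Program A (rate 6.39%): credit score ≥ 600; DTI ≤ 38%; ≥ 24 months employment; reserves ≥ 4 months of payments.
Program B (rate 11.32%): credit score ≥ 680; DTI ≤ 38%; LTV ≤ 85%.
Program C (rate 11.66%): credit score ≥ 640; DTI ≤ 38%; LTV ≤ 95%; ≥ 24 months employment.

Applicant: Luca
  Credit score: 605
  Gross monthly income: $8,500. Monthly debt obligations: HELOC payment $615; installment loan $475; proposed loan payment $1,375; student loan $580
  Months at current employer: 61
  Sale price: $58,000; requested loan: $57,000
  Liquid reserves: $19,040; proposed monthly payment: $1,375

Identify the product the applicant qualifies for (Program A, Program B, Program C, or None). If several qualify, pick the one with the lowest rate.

Total debts = (615 + 475 + 1,375 + 580) = 3,045; DTI = 3,045/8,500 = 35.8%.
LTV = 57,000/58,000 = 98.3%.
Reserves = 19,040/1,375 = 13.8 months.
Program A: score 605 ≥ 600; DTI 35.8% ≤ 38%; employment 61 ≥ 24 mo; reserves 13.8 ≥ 4 mo → qualifies.
Program B: score 605 < 680; DTI 35.8% ≤ 38%; LTV 98.3% > 85% → does not qualify.
Program C: score 605 < 640; DTI 35.8% ≤ 38%; LTV 98.3% > 95%; employment 61 ≥ 24 mo → does not qualify.

Program A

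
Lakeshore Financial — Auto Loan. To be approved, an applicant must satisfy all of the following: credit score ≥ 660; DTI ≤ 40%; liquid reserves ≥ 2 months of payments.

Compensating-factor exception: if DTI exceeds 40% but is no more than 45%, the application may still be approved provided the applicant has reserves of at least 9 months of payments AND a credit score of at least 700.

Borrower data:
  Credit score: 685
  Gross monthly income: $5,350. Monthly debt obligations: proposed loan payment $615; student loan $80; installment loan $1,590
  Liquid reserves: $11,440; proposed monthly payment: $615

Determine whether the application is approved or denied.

Denied

Credit score 685 ≥ 660 (meets base)
Total debts = (615 + 80 + 1,590) = 2,285. DTI: 2,285 ÷ 5,350 = 42.7%, over the 40% base limit.
Liquid reserves cover 11,440/615 = 18.6 months — ≥ 2 required
42.7% falls in the override range (40%–45%), so the compensating-factor test applies.
Override check — reserves: 18.6 mo (ok); score: 685 (below 700).
Override conditions not both satisfied; exception does not apply.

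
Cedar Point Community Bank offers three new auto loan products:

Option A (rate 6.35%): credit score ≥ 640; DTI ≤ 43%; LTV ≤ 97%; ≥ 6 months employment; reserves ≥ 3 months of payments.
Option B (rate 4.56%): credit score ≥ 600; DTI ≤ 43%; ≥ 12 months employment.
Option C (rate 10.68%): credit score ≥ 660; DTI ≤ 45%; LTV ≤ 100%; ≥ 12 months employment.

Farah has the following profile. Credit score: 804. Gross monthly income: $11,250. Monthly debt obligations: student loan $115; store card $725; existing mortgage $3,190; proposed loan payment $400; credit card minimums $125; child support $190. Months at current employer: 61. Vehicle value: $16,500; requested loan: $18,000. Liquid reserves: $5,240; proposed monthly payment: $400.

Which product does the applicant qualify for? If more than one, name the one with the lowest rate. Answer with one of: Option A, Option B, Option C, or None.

Option B

Total debts = (115 + 725 + 3,190 + 400 + 125 + 190) = 4,745; DTI = 4,745/11,250 = 42.2%.
LTV = 18,000/16,500 = 109.1%.
Reserves = 5,240/400 = 13.1 months.
Option A: score 804 ≥ 640; DTI 42.2% ≤ 43%; LTV 109.1% > 97%; employment 61 ≥ 6 mo; reserves 13.1 ≥ 3 mo → does not qualify.
Option B: score 804 ≥ 600; DTI 42.2% ≤ 43%; employment 61 ≥ 12 mo → qualifies.
Option C: score 804 ≥ 660; DTI 42.2% ≤ 45%; LTV 109.1% > 100%; employment 61 ≥ 12 mo → does not qualify.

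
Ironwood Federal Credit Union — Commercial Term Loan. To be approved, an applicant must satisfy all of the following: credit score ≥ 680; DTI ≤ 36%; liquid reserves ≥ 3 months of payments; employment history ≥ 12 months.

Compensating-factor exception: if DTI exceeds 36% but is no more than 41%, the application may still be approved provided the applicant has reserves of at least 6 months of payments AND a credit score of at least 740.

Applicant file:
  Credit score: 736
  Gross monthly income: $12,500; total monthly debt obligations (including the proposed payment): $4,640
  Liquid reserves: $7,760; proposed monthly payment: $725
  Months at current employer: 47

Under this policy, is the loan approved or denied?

Credit score 736 ≥ 680 (meets base)
DTI = 4,640/12,500 = 37.1% > 36% — standard DTI limit exceeded.
Reserves = 7,760/725 = 10.7 months ≥ 3
Employment 47 ≥ 12 months
37.1% falls in the override range (36%–41%), so the compensating-factor test applies.
Reserves 10.7 ≥ 6 months; credit score 736 < 740.
Override conditions not both satisfied; exception does not apply.

Denied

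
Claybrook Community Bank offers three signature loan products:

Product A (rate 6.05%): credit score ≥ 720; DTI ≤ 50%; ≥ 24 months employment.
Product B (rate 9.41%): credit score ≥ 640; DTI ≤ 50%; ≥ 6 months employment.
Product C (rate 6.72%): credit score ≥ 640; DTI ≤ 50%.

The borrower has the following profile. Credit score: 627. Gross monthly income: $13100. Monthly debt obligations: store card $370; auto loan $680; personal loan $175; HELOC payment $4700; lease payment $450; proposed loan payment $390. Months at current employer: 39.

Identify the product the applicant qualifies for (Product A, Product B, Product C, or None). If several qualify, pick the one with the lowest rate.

Total debts = (370 + 680 + 175 + 4,700 + 450 + 390) = 6,765; DTI = 6,765/13,100 = 51.6%.
Product A: score 627 < 720; DTI 51.6% > 50%; employment 39 ≥ 24 mo → does not qualify.
Product B: score 627 < 640; DTI 51.6% > 50%; employment 39 ≥ 6 mo → does not qualify.
Product C: score 627 < 640; DTI 51.6% > 50% → does not qualify.

None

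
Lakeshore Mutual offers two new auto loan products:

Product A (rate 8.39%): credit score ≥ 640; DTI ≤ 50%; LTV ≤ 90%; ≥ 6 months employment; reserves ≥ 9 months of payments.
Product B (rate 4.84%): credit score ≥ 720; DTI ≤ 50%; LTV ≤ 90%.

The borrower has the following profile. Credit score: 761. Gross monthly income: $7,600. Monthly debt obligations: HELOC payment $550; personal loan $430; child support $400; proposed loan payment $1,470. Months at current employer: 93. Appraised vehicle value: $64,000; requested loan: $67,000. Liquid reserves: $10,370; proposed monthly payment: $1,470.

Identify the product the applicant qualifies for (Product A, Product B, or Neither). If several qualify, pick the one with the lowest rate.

Neither

Total debts = (550 + 430 + 400 + 1,470) = 2,850; DTI = 2,850/7,600 = 37.5%.
LTV = 67,000/64,000 = 104.7%.
Reserves = 10,370/1,470 = 7.1 months.
Product A: score 761 ≥ 640; DTI 37.5% ≤ 50%; LTV 104.7% > 90%; employment 93 ≥ 6 mo; reserves 7.1 < 9 mo → does not qualify.
Product B: score 761 ≥ 720; DTI 37.5% ≤ 50%; LTV 104.7% > 90% → does not qualify.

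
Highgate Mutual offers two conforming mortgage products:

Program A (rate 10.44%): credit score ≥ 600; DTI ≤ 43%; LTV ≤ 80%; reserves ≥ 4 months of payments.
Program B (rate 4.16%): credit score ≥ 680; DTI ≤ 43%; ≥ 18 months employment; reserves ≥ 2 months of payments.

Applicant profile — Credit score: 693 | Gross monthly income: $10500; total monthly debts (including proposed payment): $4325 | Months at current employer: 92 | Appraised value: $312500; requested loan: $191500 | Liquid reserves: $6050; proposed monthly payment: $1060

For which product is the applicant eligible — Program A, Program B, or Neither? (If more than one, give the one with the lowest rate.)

DTI = 4,325/10,500 = 41.2%.
LTV = 191,500/312,500 = 61.3%.
Reserves = 6,050/1,060 = 5.7 months.
Program A: score 693 ≥ 600; DTI 41.2% ≤ 43%; LTV 61.3% ≤ 80%; reserves 5.7 ≥ 4 mo → qualifies.
Program B: score 693 ≥ 680; DTI 41.2% ≤ 43%; employment 92 ≥ 18 mo; reserves 5.7 ≥ 2 mo → qualifies.
Qualifying: Program A, Program B. Lowest rate is 4.16% → Program B.

Program B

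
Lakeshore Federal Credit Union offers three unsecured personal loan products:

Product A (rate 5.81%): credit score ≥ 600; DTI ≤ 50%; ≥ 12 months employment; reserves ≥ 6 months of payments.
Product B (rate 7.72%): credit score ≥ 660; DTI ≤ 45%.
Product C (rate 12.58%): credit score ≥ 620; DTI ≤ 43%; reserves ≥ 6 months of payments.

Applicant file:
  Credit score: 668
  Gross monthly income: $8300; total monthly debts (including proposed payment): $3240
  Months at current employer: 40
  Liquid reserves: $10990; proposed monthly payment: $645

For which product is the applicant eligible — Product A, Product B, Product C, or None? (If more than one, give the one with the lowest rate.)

DTI = 3,240/8,300 = 39%.
Reserves = 10,990/645 = 17.0 months.
Product A: score 668 ≥ 600; DTI 39% ≤ 50%; employment 40 ≥ 12 mo; reserves 17.0 ≥ 6 mo → qualifies.
Product B: score 668 ≥ 660; DTI 39% ≤ 45% → qualifies.
Product C: score 668 ≥ 620; DTI 39% ≤ 43%; reserves 17.0 ≥ 6 mo → qualifies.
Qualifying: Product A, Product B, Product C. Lowest rate is 5.81% → Product A.

Product A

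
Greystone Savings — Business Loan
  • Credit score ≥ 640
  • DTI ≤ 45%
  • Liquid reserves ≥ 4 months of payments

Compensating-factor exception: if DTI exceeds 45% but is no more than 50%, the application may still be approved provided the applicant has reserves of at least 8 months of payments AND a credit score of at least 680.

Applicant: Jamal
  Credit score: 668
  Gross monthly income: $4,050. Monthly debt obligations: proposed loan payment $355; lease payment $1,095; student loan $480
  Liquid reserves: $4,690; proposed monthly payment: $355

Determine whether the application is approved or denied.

Denied

Credit score 668 ≥ 640 (meets base)
Total debts = (355 + 1,095 + 480) = 1,930. DTI: 1,930 ÷ 4,050 = 47.7%, over the 45% base limit.
Reserves: 4,690 ÷ 355 = 13.2 months (meets 4-month minimum)
DTI 47.7% is within the 45%–50% exception band; checking compensating factors.
Override check — reserves: 13.2 mo (ok); score: 668 (below 680).
Compensating-factor requirement not fully met.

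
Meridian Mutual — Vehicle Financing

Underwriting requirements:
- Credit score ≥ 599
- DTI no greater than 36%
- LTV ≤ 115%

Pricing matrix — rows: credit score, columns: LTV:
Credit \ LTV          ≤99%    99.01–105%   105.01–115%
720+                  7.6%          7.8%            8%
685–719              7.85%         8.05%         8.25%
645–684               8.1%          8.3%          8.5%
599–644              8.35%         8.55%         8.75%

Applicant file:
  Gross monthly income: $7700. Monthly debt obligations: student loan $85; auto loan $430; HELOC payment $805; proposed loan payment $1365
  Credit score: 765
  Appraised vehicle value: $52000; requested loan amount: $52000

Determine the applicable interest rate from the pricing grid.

Credit score 765 ≥ 599; Total monthly debts = (85 + 430 + 805 + 1,365) = 2,685. Debt-to-income = 2,685/7,700 = 34.9% — meets 36% limit
LTV = 52,000/52,000 = 100% ≤ 115%
Credit 765 → row 720+; LTV 100% → column 99.01–105%. Grid cell → 7.8%.

7.8%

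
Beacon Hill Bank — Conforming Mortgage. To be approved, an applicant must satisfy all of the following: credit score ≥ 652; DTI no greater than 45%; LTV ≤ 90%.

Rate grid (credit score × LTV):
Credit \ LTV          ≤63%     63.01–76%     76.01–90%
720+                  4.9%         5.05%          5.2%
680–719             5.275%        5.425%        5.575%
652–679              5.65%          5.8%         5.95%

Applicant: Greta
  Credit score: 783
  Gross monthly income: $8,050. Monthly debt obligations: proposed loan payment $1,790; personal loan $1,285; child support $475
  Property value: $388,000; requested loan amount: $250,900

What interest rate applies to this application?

5.05%

Credit score 783 ≥ 652; Total monthly debts = (1,790 + 1,285 + 475) = 3,550. Debt-to-income = 3,550/8,050 = 44.1% — meets 45% limit
LTV: 250,900 ÷ 388,000 = 64.7%, within 90% cap
Credit 783 → row 720+; LTV 64.7% → column 63.01–76%. Grid cell → 5.05%.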